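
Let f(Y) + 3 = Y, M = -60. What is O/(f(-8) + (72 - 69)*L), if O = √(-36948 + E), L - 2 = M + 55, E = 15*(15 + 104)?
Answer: -3*I*√3907/20 ≈ -9.3759*I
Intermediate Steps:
E = 1785 (E = 15*119 = 1785)
f(Y) = -3 + Y
L = -3 (L = 2 + (-60 + 55) = 2 - 5 = -3)
O = 3*I*√3907 (O = √(-36948 + 1785) = √(-35163) = 3*I*√3907 ≈ 187.52*I)
O/(f(-8) + (72 - 69)*L) = (3*I*√3907)/((-3 - 8) + (72 - 69)*(-3)) = (3*I*√3907)/(-11 + 3*(-3)) = (3*I*√3907)/(-11 - 9) = (3*I*√3907)/(-20) = (3*I*√3907)*(-1/20) = -3*I*√3907/20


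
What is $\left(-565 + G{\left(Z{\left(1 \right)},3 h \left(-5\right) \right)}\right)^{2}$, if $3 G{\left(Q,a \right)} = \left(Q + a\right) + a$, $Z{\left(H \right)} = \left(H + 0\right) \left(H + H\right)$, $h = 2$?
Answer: $\frac{3073009}{9} \approx 3.4145 \cdot 10^{5}$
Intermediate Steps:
$Z{\left(H \right)} = 2 H^{2}$ ($Z{\left(H \right)} = H 2 H = 2 H^{2}$)
$G{\left(Q,a \right)} = \frac{Q}{3} + \frac{2 a}{3}$ ($G{\left(Q,a \right)} = \frac{\left(Q + a\right) + a}{3} = \frac{Q + 2 a}{3} = \frac{Q}{3} + \frac{2 a}{3}$)
$\left(-565 + G{\left(Z{\left(1 \right)},3 h \left(-5\right) \right)}\right)^{2} = \left(-565 + \left(\frac{2 \cdot 1^{2}}{3} + \frac{2 \cdot 3 \cdot 2 \left(-5\right)}{3}\right)\right)^{2} = \left(-565 + \left(\frac{2 \cdot 1}{3} + \frac{2 \cdot 6 \left(-5\right)}{3}\right)\right)^{2} = \left(-565 + \left(\frac{1}{3} \cdot 2 + \frac{2}{3} \left(-30\right)\right)\right)^{2} = \left(-565 + \left(\frac{2}{3} - 20\right)\right)^{2} = \left(-565 - \frac{58}{3}\right)^{2} = \left(- \frac{1753}{3}\right)^{2} = \frac{3073009}{9}$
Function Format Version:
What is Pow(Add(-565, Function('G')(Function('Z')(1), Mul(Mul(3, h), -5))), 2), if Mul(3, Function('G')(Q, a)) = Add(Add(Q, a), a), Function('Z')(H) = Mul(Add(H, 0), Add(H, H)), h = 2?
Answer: Rational(3073009, 9) ≈ 3.4145e+5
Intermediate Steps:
Function('Z')(H) = Mul(2, Pow(H, 2)) (Function('Z')(H) = Mul(H, Mul(2, H)) = Mul(2, Pow(H, 2)))
Function('G')(Q, a) = Add(Mul(Rational(1, 3), Q), Mul(Rational(2, 3), a)) (Function('G')(Q, a) = Mul(Rational(1, 3), Add(Add(Q, a), a)) = Mul(Rational(1, 3), Add(Q, Mul(2, a))) = Add(Mul(Rational(1, 3), Q), Mul(Rational(2, 3), a)))
Pow(Add(-565, Function('G')(Function('Z')(1), Mul(Mul(3, h), -5))), 2) = Pow(Add(-565, Add(Mul(Rational(1, 3), Mul(2, Pow(1, 2))), Mul(Rational(2, 3), Mul(Mul(3, 2), -5)))), 2) = Pow(Add(-565, Add(Mul(Rational(1, 3), Mul(2, 1)), Mul(Rational(2, 3), Mul(6, -5)))), 2) = Pow(Add(-565, Add(Mul(Rational(1, 3), 2), Mul(Rational(2, 3), -30))), 2) = Pow(Add(-565, Add(Rational(2, 3), -20)), 2) = Pow(Add(-565, Rational(-58, 3)), 2) = Pow(Rational(-1753, 3), 2) = Rational(3073009, 9)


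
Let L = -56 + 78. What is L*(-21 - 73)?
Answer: -2068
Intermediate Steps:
L = 22
L*(-21 - 73) = 22*(-21 - 73) = 22*(-94) = -2068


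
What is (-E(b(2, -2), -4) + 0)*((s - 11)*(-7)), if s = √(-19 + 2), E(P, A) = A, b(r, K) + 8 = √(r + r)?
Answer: 308 - 28*I*√17 ≈ 308.0 - 115.45*I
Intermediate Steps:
b(r, K) = -8 + √2*√r (b(r, K) = -8 + √(r + r) = -8 + √(2*r) = -8 + √2*√r)
s = I*√17 (s = √(-17) = I*√17 ≈ 4.1231*I)
(-E(b(2, -2), -4) + 0)*((s - 11)*(-7)) = (-1*(-4) + 0)*((I*√17 - 11)*(-7)) = (4 + 0)*((-11 + I*√17)*(-7)) = 4*(77 - 7*I*√17) = 308 - 28*I*√17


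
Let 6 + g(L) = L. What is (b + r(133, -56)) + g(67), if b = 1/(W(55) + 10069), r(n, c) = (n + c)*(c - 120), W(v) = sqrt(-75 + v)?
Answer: -13491 + 1/(10069 + 2*I*sqrt(5)) ≈ -13491.0 - 4.4111e-8*I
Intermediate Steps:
r(n, c) = (-120 + c)*(c + n) (r(n, c) = (c + n)*(-120 + c) = (-120 + c)*(c + n))
g(L) = -6 + L
b = 1/(10069 + 2*I*sqrt(5)) (b = 1/(sqrt(-75 + 55) + 10069) = 1/(sqrt(-20) + 10069) = 1/(2*I*sqrt(5) + 10069) = 1/(10069 + 2*I*sqrt(5)) ≈ 9.9315e-5 - 4.41e-8*I)
(b + r(133, -56)) + g(67) = ((10069/101384781 - 2*I*sqrt(5)/101384781) + ((-56)**2 - 120*(-56) - 120*133 - 56*133)) + (-6 + 67) = ((10069/101384781 - 2*I*sqrt(5)/101384781) + (3136 + 6720 - 15960 - 7448)) + 61 = ((10069/101384781 - 2*I*sqrt(5)/101384781) - 13552) + 61 = (-1373966542043/101384781 - 2*I*sqrt(5)/101384781) + 61 = -1367782070402/101384781 - 2*I*sqrt(5)/101384781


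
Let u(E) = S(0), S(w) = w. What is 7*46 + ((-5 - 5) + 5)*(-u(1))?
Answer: 322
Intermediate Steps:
u(E) = 0
7*46 + ((-5 - 5) + 5)*(-u(1)) = 7*46 + ((-5 - 5) + 5)*(-1*0) = 322 + (-10 + 5)*0 = 322 - 5*0 = 322 + 0 = 322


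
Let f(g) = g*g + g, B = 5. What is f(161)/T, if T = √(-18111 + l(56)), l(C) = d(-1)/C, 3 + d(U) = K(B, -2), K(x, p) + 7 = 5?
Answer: -52164*I*√14199094/1014221 ≈ -193.81*I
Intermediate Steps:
K(x, p) = -2 (K(x, p) = -7 + 5 = -2)
d(U) = -5 (d(U) = -3 - 2 = -5)
l(C) = -5/C
f(g) = g + g² (f(g) = g² + g = g + g²)
T = I*√14199094/28 (T = √(-18111 - 5/56) = √(-1014221/56) = I*√14199094/28 ≈ 134.58*I)
f(161)/T = (161*(1 + 161))/((I*√14199094/28)) = (161*162)*(-2*I*√14199094/1014221) = 26082*(-2*I*√14199094/1014221) = -52164*I*√14199094/1014221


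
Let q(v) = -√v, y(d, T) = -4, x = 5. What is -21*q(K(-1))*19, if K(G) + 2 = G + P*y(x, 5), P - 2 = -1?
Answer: 399*I*√7 ≈ 1055.7*I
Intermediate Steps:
P = 1 (P = 2 - 1 = 1)
K(G) = -6 + G (K(G) = -2 + (G + 1*(-4)) = -2 + (G - 4) = -2 + (-4 + G) = -6 + G)
-21*q(K(-1))*19 = -(-21)*√(-6 - 1)*19 = -(-21)*√(-7)*19 = -(-21)*I*√7*19 = (21*I*√7)*19 = 399*I*√7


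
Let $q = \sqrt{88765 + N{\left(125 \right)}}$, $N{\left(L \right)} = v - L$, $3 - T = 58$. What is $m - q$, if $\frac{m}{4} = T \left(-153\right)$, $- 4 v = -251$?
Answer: $33660 - \frac{\sqrt{354811}}{2} \approx 33362.0$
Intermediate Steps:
$T = -55$ ($T = 3 - 58 = -55$)
$v = \frac{251}{4}$ ($v = \left(- \frac{1}{4}\right) \left(-251\right) = \frac{251}{4} \approx 62.75$)
$N{\left(L \right)} = \frac{251}{4} - L$
$q = \frac{\sqrt{354811}}{2}$ ($q = \sqrt{88765 + \left(\frac{251}{4} - 125\right)} = \sqrt{88765 - \frac{249}{4}} = \sqrt{\frac{354811}{4}} = \frac{\sqrt{354811}}{2} \approx 297.83$)
$m = 33660$ ($m = 4 \left(\left(-55\right) \left(-153\right)\right) = 4 \cdot 8415 = 33660$)
$m - q = 33660 - \frac{\sqrt{354811}}{2}$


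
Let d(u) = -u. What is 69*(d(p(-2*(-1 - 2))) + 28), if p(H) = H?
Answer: 1518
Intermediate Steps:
69*(d(p(-2*(-1 - 2))) + 28) = 69*(-(-2)*(-1 - 2) + 28) = 69*(-(-2)*(-3) + 28) = 69*(-1*6 + 28) = 69*(-6 + 28) = 69*22 = 1518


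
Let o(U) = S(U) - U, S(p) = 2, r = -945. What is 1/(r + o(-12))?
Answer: -1/931 ≈ -0.0010741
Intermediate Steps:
o(U) = 2 - U
1/(r + o(-12)) = 1/(-945 + (2 - 1*(-12))) = 1/(-945 + (2 + 12)) = 1/(-945 + 14) = 1/(-931) = -1/931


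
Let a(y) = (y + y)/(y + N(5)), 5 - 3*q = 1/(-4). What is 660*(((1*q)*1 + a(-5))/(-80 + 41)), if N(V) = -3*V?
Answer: -495/13 ≈ -38.077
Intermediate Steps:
q = 7/4 (q = 5/3 - ⅓/(-4) = 5/3 - ⅓*(-¼) = 5/3 + 1/12 = 7/4 ≈ 1.7500)
a(y) = 2*y/(-15 + y) (a(y) = (y + y)/(y - 3*5) = (2*y)/(y - 15) = (2*y)/(-15 + y) = 2*y/(-15 + y))
660*(((1*q)*1 + a(-5))/(-80 + 41)) = 660*(((1*(7/4))*1 + 2*(-5)/(-15 - 5))/(-80 + 41)) = 660*(((7/4)*1 + 2*(-5)/(-20))/(-39)) = 660*((7/4 + 2*(-5)*(-1/20))*(-1/39)) = 660*((7/4 + ½)*(-1/39)) = 660*((9/4)*(-1/39)) = 660*(-3/52) = -495/13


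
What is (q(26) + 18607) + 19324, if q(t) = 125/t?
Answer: 986331/26 ≈ 37936.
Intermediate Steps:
(q(26) + 18607) + 19324 = (125/26 + 18607) + 19324 = 483907/26 + 19324 = 986331/26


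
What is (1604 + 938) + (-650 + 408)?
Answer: 2300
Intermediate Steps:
(1604 + 938) + (-650 + 408) = 2542 - 242 = 2300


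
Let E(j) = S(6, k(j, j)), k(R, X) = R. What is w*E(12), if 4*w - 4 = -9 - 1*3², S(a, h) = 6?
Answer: -21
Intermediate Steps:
w = -7/2 (w = 1 + (-9 - 1*3²)/4 = 1 + (-9 - 1*9)/4 = 1 + (-9 - 9)/4 = 1 + (¼)*(-18) = 1 - 9/2 = -7/2 ≈ -3.5000)
E(j) = 6
w*E(12) = -7/2*6 = -21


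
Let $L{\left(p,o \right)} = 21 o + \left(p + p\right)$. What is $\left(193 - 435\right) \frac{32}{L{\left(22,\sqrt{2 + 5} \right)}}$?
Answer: $\frac{340736}{1151} - \frac{162624 \sqrt{7}}{1151} \approx -77.782$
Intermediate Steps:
$L{\left(p,o \right)} = 2 p + 21 o$ ($L{\left(p,o \right)} = 21 o + 2 p = 2 p + 21 o$)
$\left(193 - 435\right) \frac{32}{L{\left(22,\sqrt{2 + 5} \right)}} = \left(193 - 435\right) \frac{32}{2 \cdot 22 + 21 \sqrt{2 + 5}} = - 242 \frac{32}{44 + 21 \sqrt{7}} = - \frac{7744}{44 + 21 \sqrt{7}}$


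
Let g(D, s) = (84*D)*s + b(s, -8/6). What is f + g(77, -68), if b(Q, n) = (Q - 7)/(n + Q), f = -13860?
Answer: -94366047/208 ≈ -4.5368e+5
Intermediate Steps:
b(Q, n) = (-7 + Q)/(Q + n)
g(D, s) = (-7 + s)/(-4/3 + s) + 84*D*s (g(D, s) = (84*D)*s + (-7 + s)/(s - 8/6) = 84*D*s + (-7 + s)/(s - 8*1/6) = 84*D*s + (-7 + s)/(s - 4/3) = 84*D*s + (-7 + s)/(-4/3 + s) = (-7 + s)/(-4/3 + s) + 84*D*s)
f + g(77, -68) = -13860 + 3*(-7 - 68 + 28*77*(-68)*(-4 + 3*(-68)))/(-4 + 3*(-68)) = -13860 + 3*(-7 - 68 + 28*77*(-68)*(-4 - 204))/(-4 - 204) = -13860 + 3*(-7 - 68 + 28*77*(-68)*(-208))/(-208) = -13860 + 3*(-1/208)*(-7 - 68 + 30494464) = -13860 + 3*(-1/208)*30494389 = -13860 - 91483167/208 = -94366047/208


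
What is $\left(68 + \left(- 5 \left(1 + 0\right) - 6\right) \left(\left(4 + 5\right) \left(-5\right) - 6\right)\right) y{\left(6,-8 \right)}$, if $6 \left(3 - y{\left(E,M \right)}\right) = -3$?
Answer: $\frac{4403}{2} \approx 2201.5$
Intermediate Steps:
$y{\left(E,M \right)} = \frac{7}{2}$ ($y{\left(E,M \right)} = 3 - - \frac{1}{2} = 3 + \frac{1}{2} = \frac{7}{2}$)
$\left(68 + \left(- 5 \left(1 + 0\right) - 6\right) \left(\left(4 + 5\right) \left(-5\right) - 6\right)\right) y{\left(6,-8 \right)} = \left(68 + \left(- 5 \left(1 + 0\right) - 6\right) \left(\left(4 + 5\right) \left(-5\right) - 6\right)\right) \frac{7}{2} = \left(68 + \left(\left(-5\right) 1 - 6\right) \left(9 \left(-5\right) - 6\right)\right) \frac{7}{2} = \left(68 + \left(-5 - 6\right) \left(-45 - 6\right)\right) \frac{7}{2} = \left(68 - -561\right) \frac{7}{2} = \left(68 + 561\right) \frac{7}{2} = 629 \cdot \frac{7}{2} = \frac{4403}{2}$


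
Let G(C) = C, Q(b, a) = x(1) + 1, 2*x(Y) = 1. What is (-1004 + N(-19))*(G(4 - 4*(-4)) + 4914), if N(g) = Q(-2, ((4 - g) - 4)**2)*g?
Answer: -5094355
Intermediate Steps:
x(Y) = 1/2 (x(Y) = (1/2)*1 = 1/2)
Q(b, a) = 3/2 (Q(b, a) = 1/2 + 1 = 3/2)
N(g) = 3*g/2
(-1004 + N(-19))*(G(4 - 4*(-4)) + 4914) = (-1004 + (3/2)*(-19))*((4 - 4*(-4)) + 4914) = (-1004 - 57/2)*((4 + 16) + 4914) = -2065*(20 + 4914)/2 = -2065/2*4934 = -5094355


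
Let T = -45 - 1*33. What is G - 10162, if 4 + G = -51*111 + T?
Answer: -15905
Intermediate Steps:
T = -78 (T = -45 - 33 = -78)
G = -5743 (G = -4 + (-51*111 - 78) = -4 + (-5661 - 78) = -4 - 5739 = -5743)
G - 10162 = -5743 - 10162 = -15905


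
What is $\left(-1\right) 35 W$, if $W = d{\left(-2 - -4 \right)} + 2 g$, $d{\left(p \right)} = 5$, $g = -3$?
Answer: $35$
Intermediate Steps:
$W = -1$ ($W = 5 + 2 \left(-3\right) = 5 - 6 = -1$)
$\left(-1\right) 35 W = \left(-1\right) 35 \left(-1\right) = \left(-35\right) \left(-1\right) = 35$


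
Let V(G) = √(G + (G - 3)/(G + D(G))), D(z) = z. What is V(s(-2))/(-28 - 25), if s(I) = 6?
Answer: -5/106 ≈ -0.047170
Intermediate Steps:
V(G) = √(G + (-3 + G)/(2*G)) (V(G) = √(G + (G - 3)/(G + G)) = √(G + (-3 + G)/((2*G))) = √(G + (-3 + G)*(1/(2*G))) = √(G + (-3 + G)/(2*G)))
V(s(-2))/(-28 - 25) = (√(2 - 6/6 + 4*6)/2)/(-28 - 25) = (√(2 - 6*⅙ + 24)/2)/(-53) = (√(2 - 1 + 24)/2)*(-1/53) = (√25/2)*(-1/53) = ((½)*5)*(-1/53) = (5/2)*(-1/53) = -5/106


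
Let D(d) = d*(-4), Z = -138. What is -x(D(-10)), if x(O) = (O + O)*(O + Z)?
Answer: 7840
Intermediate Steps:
D(d) = -4*d
x(O) = 2*O*(-138 + O) (x(O) = (O + O)*(O - 138) = (2*O)*(-138 + O) = 2*O*(-138 + O))
-x(D(-10)) = -2*(-4*(-10))*(-138 - 4*(-10)) = -2*40*(-138 + 40) = -2*40*(-98) = -1*(-7840) = 7840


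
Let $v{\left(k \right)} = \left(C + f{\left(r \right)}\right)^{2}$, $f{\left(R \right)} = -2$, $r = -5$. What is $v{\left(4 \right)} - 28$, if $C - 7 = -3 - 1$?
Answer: $-27$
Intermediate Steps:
$C = 3$ ($C = 7 - 4 = 3$)
$v{\left(k \right)} = 1$ ($v{\left(k \right)} = \left(3 - 2\right)^{2} = 1^{2} = 1$)
$v{\left(4 \right)} - 28 = 1 - 28 = -27$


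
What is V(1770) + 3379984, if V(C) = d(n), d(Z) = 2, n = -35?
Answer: 3379986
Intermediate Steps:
V(C) = 2
V(1770) + 3379984 = 2 + 3379984 = 3379986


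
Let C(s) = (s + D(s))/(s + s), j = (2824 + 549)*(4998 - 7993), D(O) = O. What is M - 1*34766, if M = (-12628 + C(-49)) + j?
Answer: -10149528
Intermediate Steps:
j = -10102135 (j = 3373*(-2995) = -10102135)
C(s) = 1 (C(s) = (s + s)/(s + s) = (2*s)/((2*s)) = (2*s)*(1/(2*s)) = 1)
M = -10114762 (M = (-12628 + 1) - 10102135 = -12627 - 10102135 = -10114762)
M - 1*34766 = -10114762 - 1*34766 = -10114762 - 34766 = -10149528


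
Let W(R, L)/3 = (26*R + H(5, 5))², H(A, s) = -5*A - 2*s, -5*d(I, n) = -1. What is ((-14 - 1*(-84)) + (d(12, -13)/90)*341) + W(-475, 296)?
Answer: 207074135591/450 ≈ 4.6016e+8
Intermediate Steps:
d(I, n) = ⅕ (d(I, n) = -⅕*(-1) = ⅕)
W(R, L) = 3*(-35 + 26*R)² (W(R, L) = 3*(26*R + (-5*5 - 2*5))² = 3*(26*R + (-25 - 10))² = 3*(26*R - 35)² = 3*(-35 + 26*R)²)
((-14 - 1*(-84)) + (d(12, -13)/90)*341) + W(-475, 296) = ((-14 - 1*(-84)) + ((⅕)/90)*341) + 3*(-35 + 26*(-475))² = ((-14 + 84) + ((⅕)*(1/90))*341) + 3*(-35 - 12350)² = (70 + (1/450)*341) + 3*(-12385)² = (70 + 341/450) + 3*153388225 = 31841/450 + 460164675 = 207074135591/450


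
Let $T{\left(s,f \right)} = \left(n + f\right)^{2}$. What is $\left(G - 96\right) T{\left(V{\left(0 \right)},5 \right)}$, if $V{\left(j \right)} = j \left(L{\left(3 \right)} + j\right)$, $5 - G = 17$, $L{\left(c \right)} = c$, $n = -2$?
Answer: $-972$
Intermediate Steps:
$G = -12$ ($G = 5 - 17 = -12$)
$V{\left(j \right)} = j \left(3 + j\right)$
$T{\left(s,f \right)} = \left(-2 + f\right)^{2}$
$\left(G - 96\right) T{\left(V{\left(0 \right)},5 \right)} = \left(-12 - 96\right) \left(-2 + 5\right)^{2} = - 108 \cdot 3^{2} = \left(-108\right) 9 = -972$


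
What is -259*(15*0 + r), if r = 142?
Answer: -36778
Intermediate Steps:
-259*(15*0 + r) = -259*(15*0 + 142) = -259*(0 + 142) = -259*142 = -36778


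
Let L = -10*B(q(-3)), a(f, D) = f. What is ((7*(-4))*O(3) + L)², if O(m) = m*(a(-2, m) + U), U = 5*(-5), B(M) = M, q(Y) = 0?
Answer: 5143824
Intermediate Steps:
U = -25
O(m) = -27*m (O(m) = m*(-2 - 25) = m*(-27) = -27*m)
L = 0 (L = -10*0 = 0)
((7*(-4))*O(3) + L)² = ((7*(-4))*(-27*3) + 0)² = (-28*(-81) + 0)² = (2268 + 0)² = 2268² = 5143824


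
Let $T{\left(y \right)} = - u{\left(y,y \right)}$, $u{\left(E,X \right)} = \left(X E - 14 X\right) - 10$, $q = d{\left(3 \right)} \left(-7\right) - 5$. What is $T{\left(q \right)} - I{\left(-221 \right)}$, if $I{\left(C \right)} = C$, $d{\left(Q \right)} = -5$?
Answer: $-249$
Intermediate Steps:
$q = 30$ ($q = \left(-5\right) \left(-7\right) - 5 = 35 - 5 = 30$)
$u{\left(E,X \right)} = -10 - 14 X + E X$ ($u{\left(E,X \right)} = \left(E X - 14 X\right) - 10 = \left(- 14 X + E X\right) - 10 = -10 - 14 X + E X$)
$T{\left(y \right)} = 10 - y^{2} + 14 y$ ($T{\left(y \right)} = - (-10 - 14 y + y y) = - (-10 - 14 y + y^{2}) = - (-10 + y^{2} - 14 y) = 10 - y^{2} + 14 y$)
$T{\left(q \right)} - I{\left(-221 \right)} = \left(10 - 30^{2} + 14 \cdot 30\right) - -221 = \left(10 - 900 + 420\right) + 221 = -470 + 221 = -249$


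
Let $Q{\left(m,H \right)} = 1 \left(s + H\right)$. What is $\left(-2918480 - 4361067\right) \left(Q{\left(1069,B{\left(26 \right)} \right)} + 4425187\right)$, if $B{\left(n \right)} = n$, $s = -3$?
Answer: $-32213524179870$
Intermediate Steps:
$Q{\left(m,H \right)} = -3 + H$ ($Q{\left(m,H \right)} = 1 \left(-3 + H\right) = -3 + H$)
$\left(-2918480 - 4361067\right) \left(Q{\left(1069,B{\left(26 \right)} \right)} + 4425187\right) = \left(-2918480 - 4361067\right) \left(\left(-3 + 26\right) + 4425187\right) = - 7279547 \left(23 + 4425187\right) = \left(-7279547\right) 4425210 = -32213524179870$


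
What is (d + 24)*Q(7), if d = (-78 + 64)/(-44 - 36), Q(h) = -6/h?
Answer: -2901/140 ≈ -20.721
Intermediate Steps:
d = 7/40 (d = -14/(-80) = -14*(-1/80) = 7/40 ≈ 0.17500)
(d + 24)*Q(7) = (7/40 + 24)*(-6/7) = 967*(-6*⅐)/40 = (967/40)*(-6/7) = -2901/140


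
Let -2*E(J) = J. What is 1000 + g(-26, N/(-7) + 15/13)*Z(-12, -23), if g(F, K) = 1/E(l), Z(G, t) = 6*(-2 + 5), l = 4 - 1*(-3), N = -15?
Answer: 6964/7 ≈ 994.86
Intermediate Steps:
l = 7 (l = 4 + 3 = 7)
E(J) = -J/2
Z(G, t) = 18 (Z(G, t) = 6*3 = 18)
g(F, K) = -2/7 (g(F, K) = 1/(-½*7) = 1/(-7/2) = -2/7)
1000 + g(-26, N/(-7) + 15/13)*Z(-12, -23) = 1000 - 2/7*18 = 1000 - 36/7 = 6964/7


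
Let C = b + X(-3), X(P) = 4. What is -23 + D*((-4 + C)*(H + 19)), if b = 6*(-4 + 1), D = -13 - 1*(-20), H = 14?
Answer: -4181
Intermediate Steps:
D = 7 (D = -13 + 20 = 7)
b = -18 (b = 6*(-3) = -18)
C = -14 (C = -18 + 4 = -14)
-23 + D*((-4 + C)*(H + 19)) = -23 + 7*((-4 - 14)*(14 + 19)) = -23 + 7*(-18*33) = -23 + 7*(-594) = -23 - 4158 = -4181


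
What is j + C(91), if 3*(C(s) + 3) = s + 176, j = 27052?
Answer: 27138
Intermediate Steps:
C(s) = 167/3 + s/3 (C(s) = -3 + (s + 176)/3 = -3 + (176 + s)/3 = -3 + (176/3 + s/3) = 167/3 + s/3)
j + C(91) = 27052 + (167/3 + (⅓)*91) = 27052 + (167/3 + 91/3) = 27052 + 86 = 27138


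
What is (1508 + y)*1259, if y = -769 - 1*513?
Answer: 284534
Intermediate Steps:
y = -1282 (y = -769 - 513 = -1282)
(1508 + y)*1259 = (1508 - 1282)*1259 = 226*1259 = 284534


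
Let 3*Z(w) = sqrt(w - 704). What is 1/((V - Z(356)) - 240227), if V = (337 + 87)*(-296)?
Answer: -1097193/401277493199 + 2*I*sqrt(87)/401277493199 ≈ -2.7343e-6 + 4.6488e-11*I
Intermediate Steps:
V = -125504 (V = 424*(-296) = -125504)
Z(w) = sqrt(-704 + w)/3 (Z(w) = sqrt(w - 704)/3 = sqrt(-704 + w)/3)
1/((V - Z(356)) - 240227) = 1/((-125504 - sqrt(-704 + 356)/3) - 240227) = 1/((-125504 - sqrt(-348)/3) - 240227) = 1/((-125504 - 2*I*sqrt(87)/3) - 240227) = 1/(-365731 - 2*I*sqrt(87)/3)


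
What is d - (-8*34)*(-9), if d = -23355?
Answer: -25803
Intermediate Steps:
d - (-8*34)*(-9) = -23355 - (-8*34)*(-9) = -23355 - (-272)*(-9) = -23355 - 1*2448 = -23355 - 2448 = -25803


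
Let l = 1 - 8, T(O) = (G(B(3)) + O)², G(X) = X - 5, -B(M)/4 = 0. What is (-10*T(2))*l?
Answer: 630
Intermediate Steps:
B(M) = 0 (B(M) = -4*0 = 0)
G(X) = -5 + X
T(O) = (-5 + O)² (T(O) = ((-5 + 0) + O)² = (-5 + O)²)
l = -7
(-10*T(2))*l = -10*(-5 + 2)²*(-7) = -10*(-3)²*(-7) = -10*9*(-7) = -90*(-7) = 630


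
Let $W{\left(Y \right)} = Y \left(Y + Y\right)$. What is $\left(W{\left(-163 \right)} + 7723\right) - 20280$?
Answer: $40581$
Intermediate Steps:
$W{\left(Y \right)} = 2 Y^{2}$ ($W{\left(Y \right)} = Y 2 Y = 2 Y^{2}$)
$\left(W{\left(-163 \right)} + 7723\right) - 20280 = \left(2 \left(-163\right)^{2} + 7723\right) - 20280 = \left(2 \cdot 26569 + 7723\right) - 20280 = \left(53138 + 7723\right) - 20280 = 60861 - 20280 = 40581$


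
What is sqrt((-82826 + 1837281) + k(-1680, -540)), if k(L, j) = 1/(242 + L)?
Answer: 3*sqrt(403104360398)/1438 ≈ 1324.6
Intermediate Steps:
sqrt((-82826 + 1837281) + k(-1680, -540)) = sqrt((-82826 + 1837281) + 1/(242 - 1680)) = sqrt(1754455 + 1/(-1438)) = sqrt(1754455 - 1/1438) = sqrt(2522906289/1438) = 3*sqrt(403104360398)/1438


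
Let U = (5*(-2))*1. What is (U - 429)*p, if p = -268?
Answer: 117652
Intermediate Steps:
U = -10 (U = -10*1 = -10)
(U - 429)*p = (-10 - 429)*(-268) = -439*(-268) = 117652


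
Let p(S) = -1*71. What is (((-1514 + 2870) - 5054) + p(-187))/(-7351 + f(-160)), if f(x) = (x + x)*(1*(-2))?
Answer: 3769/6711 ≈ 0.56161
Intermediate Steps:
p(S) = -71
f(x) = -4*x (f(x) = (2*x)*(-2) = -4*x)
(((-1514 + 2870) - 5054) + p(-187))/(-7351 + f(-160)) = (((-1514 + 2870) - 5054) - 71)/(-7351 - 4*(-160)) = ((1356 - 5054) - 71)/(-7351 + 640) = (-3698 - 71)/(-6711) = -3769*(-1/6711) = 3769/6711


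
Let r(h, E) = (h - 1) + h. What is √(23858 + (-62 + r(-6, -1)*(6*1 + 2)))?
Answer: 2*√5923 ≈ 153.92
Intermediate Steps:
r(h, E) = -1 + 2*h (r(h, E) = (-1 + h) + h = -1 + 2*h)
√(23858 + (-62 + r(-6, -1)*(6*1 + 2))) = √(23858 + (-62 + (-1 + 2*(-6))*(6*1 + 2))) = √(23858 + (-62 + (-1 - 12)*(6 + 2))) = √(23858 + (-62 - 13*8)) = √(23858 + (-62 - 104)) = √(23858 - 166) = √23692 = 2*√5923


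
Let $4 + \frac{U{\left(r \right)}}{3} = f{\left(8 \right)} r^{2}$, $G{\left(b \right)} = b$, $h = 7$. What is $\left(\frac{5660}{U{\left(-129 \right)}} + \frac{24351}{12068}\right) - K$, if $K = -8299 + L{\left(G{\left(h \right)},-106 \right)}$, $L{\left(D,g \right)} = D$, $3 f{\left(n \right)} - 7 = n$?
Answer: $\frac{24983383448701}{3012209004} \approx 8294.0$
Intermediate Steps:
$f{\left(n \right)} = \frac{7}{3} + \frac{n}{3}$
$U{\left(r \right)} = -12 + 15 r^{2}$ ($U{\left(r \right)} = -12 + 3 \left(\frac{7}{3} + \frac{1}{3} \cdot 8\right) r^{2} = -12 + 3 \left(\frac{7}{3} + \frac{8}{3}\right) r^{2} = -12 + 3 \cdot 5 r^{2} = -12 + 15 r^{2}$)
$K = -8292$ ($K = -8299 + 7 = -8292$)
$\left(\frac{5660}{U{\left(-129 \right)}} + \frac{24351}{12068}\right) - K = \left(\frac{5660}{-12 + 15 \left(-129\right)^{2}} + \frac{24351}{12068}\right) - -8292 = \left(\frac{5660}{-12 + 15 \cdot 16641} + 24351 \cdot \frac{1}{12068}\right) + 8292 = \left(\frac{5660}{-12 + 249615} + \frac{24351}{12068}\right) + 8292 = \left(\frac{5660}{249603} + \frac{24351}{12068}\right) + 8292 = \frac{6146387533}{3012209004} + 8292 = \frac{24983383448701}{3012209004}$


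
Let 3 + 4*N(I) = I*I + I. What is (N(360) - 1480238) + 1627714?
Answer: 719861/4 ≈ 1.7997e+5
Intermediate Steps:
N(I) = -¾ + I/4 + I²/4 (N(I) = -¾ + (I*I + I)/4 = -¾ + (I² + I)/4 = -¾ + (I + I²)/4 = -¾ + (I/4 + I²/4) = -¾ + I/4 + I²/4)
(N(360) - 1480238) + 1627714 = ((-¾ + (¼)*360 + (¼)*360²) - 1480238) + 1627714 = ((-¾ + 90 + (¼)*129600) - 1480238) + 1627714 = ((-¾ + 90 + 32400) - 1480238) + 1627714 = (129957/4 - 1480238) + 1627714 = -5790995/4 + 1627714 = 719861/4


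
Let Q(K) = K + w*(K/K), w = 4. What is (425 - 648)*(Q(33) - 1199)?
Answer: 259126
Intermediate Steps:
Q(K) = 4 + K (Q(K) = K + 4*(K/K) = K + 4*1 = K + 4 = 4 + K)
(425 - 648)*(Q(33) - 1199) = (425 - 648)*((4 + 33) - 1199) = -223*(37 - 1199) = -223*(-1162) = 259126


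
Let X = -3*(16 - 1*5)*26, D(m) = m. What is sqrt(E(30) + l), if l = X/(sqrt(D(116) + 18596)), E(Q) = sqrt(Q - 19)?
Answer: sqrt(-2006862*sqrt(4678) + 21883684*sqrt(11))/4678 ≈ 1.7192*I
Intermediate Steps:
E(Q) = sqrt(-19 + Q)
X = -858 (X = -3*(16 - 5)*26 = -3*11*26 = -33*26 = -858)
l = -429*sqrt(4678)/4678 (l = -858/sqrt(116 + 18596) = -858*sqrt(4678)/9356 = -429*sqrt(4678)/4678 ≈ -6.2723)
sqrt(E(30) + l) = sqrt(sqrt(-19 + 30) - 429*sqrt(4678)/4678) = sqrt(sqrt(11) - 429*sqrt(4678)/4678)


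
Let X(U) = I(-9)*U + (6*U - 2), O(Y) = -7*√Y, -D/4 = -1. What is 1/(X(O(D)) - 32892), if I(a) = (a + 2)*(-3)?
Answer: -1/33272 ≈ -3.0055e-5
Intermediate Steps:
D = 4 (D = -4*(-1) = 4)
I(a) = -6 - 3*a (I(a) = (2 + a)*(-3) = -6 - 3*a)
X(U) = -2 + 27*U (X(U) = (-6 - 3*(-9))*U + (6*U - 2) = (-6 + 27)*U + (-2 + 6*U) = 21*U + (-2 + 6*U) = -2 + 27*U)
1/(X(O(D)) - 32892) = 1/((-2 + 27*(-7*√4)) - 32892) = 1/((-2 + 27*(-7*2)) - 32892) = 1/((-2 + 27*(-14)) - 32892) = 1/((-2 - 378) - 32892) = 1/(-380 - 32892) = 1/(-33272) = -1/33272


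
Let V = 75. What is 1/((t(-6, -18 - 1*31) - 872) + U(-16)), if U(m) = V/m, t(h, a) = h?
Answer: -16/14123 ≈ -0.0011329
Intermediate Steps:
U(m) = 75/m
1/((t(-6, -18 - 1*31) - 872) + U(-16)) = 1/((-6 - 872) + 75/(-16)) = 1/(-878 + 75*(-1/16)) = 1/(-878 - 75/16) = 1/(-14123/16) = -16/14123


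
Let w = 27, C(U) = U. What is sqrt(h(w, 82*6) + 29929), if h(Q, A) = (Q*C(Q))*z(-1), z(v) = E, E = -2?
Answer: sqrt(28471) ≈ 168.73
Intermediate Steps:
z(v) = -2
h(Q, A) = -2*Q**2 (h(Q, A) = (Q*Q)*(-2) = Q**2*(-2) = -2*Q**2)
sqrt(h(w, 82*6) + 29929) = sqrt(-2*27**2 + 29929) = sqrt(-2*729 + 29929) = sqrt(-1458 + 29929) = sqrt(28471)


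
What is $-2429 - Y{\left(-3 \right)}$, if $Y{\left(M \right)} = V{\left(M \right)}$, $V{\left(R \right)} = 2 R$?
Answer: $-2423$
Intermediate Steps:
$Y{\left(M \right)} = 2 M$
$-2429 - Y{\left(-3 \right)} = -2429 - 2 \left(-3\right) = -2429 - -6 = -2429 + 6 = -2423$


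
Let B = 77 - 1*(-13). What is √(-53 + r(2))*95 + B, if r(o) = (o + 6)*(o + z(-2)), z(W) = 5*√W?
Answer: 90 + 95*√(-37 + 40*I*√2) ≈ 461.56 + 687.01*I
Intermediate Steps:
r(o) = (6 + o)*(o + 5*I*√2) (r(o) = (o + 6)*(o + 5*√(-2)) = (6 + o)*(o + 5*(I*√2)) = (6 + o)*(o + 5*I*√2))
B = 90 (B = 77 + 13 = 90)
√(-53 + r(2))*95 + B = √(-53 + (2² + 6*2 + 30*I*√2 + 5*I*2*√2))*95 + 90 = √(-53 + (4 + 12 + 30*I*√2 + 10*I*√2))*95 + 90 = √(-53 + (16 + 40*I*√2))*95 + 90 = √(-37 + 40*I*√2)*95 + 90 = 95*√(-37 + 40*I*√2) + 90 = 90 + 95*√(-37 + 40*I*√2)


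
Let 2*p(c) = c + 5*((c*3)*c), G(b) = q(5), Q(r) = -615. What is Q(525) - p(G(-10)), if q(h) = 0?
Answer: -615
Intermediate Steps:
G(b) = 0
p(c) = c/2 + 15*c²/2 (p(c) = (c + 5*((c*3)*c))/2 = (c + 5*((3*c)*c))/2 = (c + 5*(3*c²))/2 = (c + 15*c²)/2 = c/2 + 15*c²/2)
Q(525) - p(G(-10)) = -615 - 0*(1 + 15*0)/2 = -615 - 0*(1 + 0)/2 = -615 - 0/2 = -615 - 1*0 = -615 + 0 = -615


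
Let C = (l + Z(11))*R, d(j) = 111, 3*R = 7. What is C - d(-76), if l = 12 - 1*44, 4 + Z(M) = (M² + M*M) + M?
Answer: 1186/3 ≈ 395.33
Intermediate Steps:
R = 7/3 (R = (⅓)*7 = 7/3 ≈ 2.3333)
Z(M) = -4 + M + 2*M² (Z(M) = -4 + ((M² + M*M) + M) = -4 + ((M² + M²) + M) = -4 + (2*M² + M) = -4 + (M + 2*M²) = -4 + M + 2*M²)
l = -32 (l = 12 - 44 = -32)
C = 1519/3 (C = (-32 + (-4 + 11 + 2*11²))*(7/3) = (-32 + (-4 + 11 + 2*121))*(7/3) = (-32 + (-4 + 11 + 242))*(7/3) = (-32 + 249)*(7/3) = 217*(7/3) = 1519/3 ≈ 506.33)
C - d(-76) = 1519/3 - 1*111 = 1519/3 - 111 = 1186/3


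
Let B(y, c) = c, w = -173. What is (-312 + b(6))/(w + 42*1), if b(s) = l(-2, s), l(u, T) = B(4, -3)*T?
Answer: 330/131 ≈ 2.5191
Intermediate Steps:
l(u, T) = -3*T
b(s) = -3*s
(-312 + b(6))/(w + 42*1) = (-312 - 3*6)/(-173 + 42*1) = (-312 - 18)/(-173 + 42) = -330/(-131) = -330*(-1/131) = 330/131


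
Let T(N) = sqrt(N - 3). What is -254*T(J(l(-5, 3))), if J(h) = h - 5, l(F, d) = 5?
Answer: -254*I*sqrt(3) ≈ -439.94*I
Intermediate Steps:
J(h) = -5 + h
T(N) = sqrt(-3 + N)
-254*T(J(l(-5, 3))) = -254*sqrt(-3 + (-5 + 5)) = -254*sqrt(-3 + 0) = -254*I*sqrt(3)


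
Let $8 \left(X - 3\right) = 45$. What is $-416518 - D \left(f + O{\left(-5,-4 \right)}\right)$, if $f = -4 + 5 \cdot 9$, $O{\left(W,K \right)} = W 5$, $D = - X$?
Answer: $-416380$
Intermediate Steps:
$X = \frac{69}{8}$ ($X = 3 + \frac{1}{8} \cdot 45 = 3 + \frac{45}{8} = \frac{69}{8} \approx 8.625$)
$D = - \frac{69}{8}$ ($D = \left(-1\right) \frac{69}{8} = - \frac{69}{8} \approx -8.625$)
$O{\left(W,K \right)} = 5 W$
$f = 41$ ($f = -4 + 45 = 41$)
$-416518 - D \left(f + O{\left(-5,-4 \right)}\right) = -416518 - - \frac{69 \left(41 + 5 \left(-5\right)\right)}{8} = -416518 - - \frac{69 \left(41 - 25\right)}{8} = -416518 - \left(- \frac{69}{8}\right) 16 = -416518 - -138 = -416518 + 138 = -416380$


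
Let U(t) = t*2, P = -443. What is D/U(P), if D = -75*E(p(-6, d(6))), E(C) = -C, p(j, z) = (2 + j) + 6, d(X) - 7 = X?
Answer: -75/443 ≈ -0.16930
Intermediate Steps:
d(X) = 7 + X
p(j, z) = 8 + j
D = 150 (D = -(-75)*(8 - 6) = -(-75)*2 = -75*(-2) = 150)
U(t) = 2*t
D/U(P) = 150/((2*(-443))) = 150/(-886) = 150*(-1/886) = -75/443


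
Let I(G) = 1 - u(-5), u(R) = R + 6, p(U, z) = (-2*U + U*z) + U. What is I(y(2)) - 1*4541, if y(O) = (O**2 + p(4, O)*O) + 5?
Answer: -4541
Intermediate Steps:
p(U, z) = -U + U*z
u(R) = 6 + R
y(O) = 5 + O**2 + O*(-4 + 4*O) (y(O) = (O**2 + (4*(-1 + O))*O) + 5 = (O**2 + (-4 + 4*O)*O) + 5 = (O**2 + O*(-4 + 4*O)) + 5 = 5 + O**2 + O*(-4 + 4*O))
I(G) = 0 (I(G) = 1 - (6 - 5) = 1 - 1*1 = 1 - 1 = 0)
I(y(2)) - 1*4541 = 0 - 1*4541 = 0 - 4541 = -4541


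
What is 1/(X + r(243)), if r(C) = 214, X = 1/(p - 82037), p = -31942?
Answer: 113979/24391505 ≈ 0.0046729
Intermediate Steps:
X = -1/113979 (X = 1/(-31942 - 82037) = 1/(-113979) = -1/113979 ≈ -8.7735e-6)
1/(X + r(243)) = 1/(-1/113979 + 214) = 1/(24391505/113979) = 113979/24391505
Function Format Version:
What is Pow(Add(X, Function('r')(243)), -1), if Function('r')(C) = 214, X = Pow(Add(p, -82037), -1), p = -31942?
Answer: Rational(113979, 24391505) ≈ 0.0046729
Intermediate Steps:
X = Rational(-1, 113979) (X = Pow(Add(-31942, -82037), -1) = Pow(-113979, -1) = Rational(-1, 113979) ≈ -8.7735e-6)
Pow(Add(X, Function('r')(243)), -1) = Pow(Add(Rational(-1, 113979), 214), -1) = Pow(Rational(24391505, 113979), -1) = Rational(113979, 24391505)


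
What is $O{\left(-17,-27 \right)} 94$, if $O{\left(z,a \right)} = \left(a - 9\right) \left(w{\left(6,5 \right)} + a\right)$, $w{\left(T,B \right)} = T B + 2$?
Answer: $-16920$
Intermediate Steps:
$w{\left(T,B \right)} = 2 + B T$ ($w{\left(T,B \right)} = B T + 2 = 2 + B T$)
$O{\left(z,a \right)} = \left(-9 + a\right) \left(32 + a\right)$ ($O{\left(z,a \right)} = \left(a - 9\right) \left(\left(2 + 5 \cdot 6\right) + a\right) = \left(-9 + a\right) \left(\left(2 + 30\right) + a\right) = \left(-9 + a\right) \left(32 + a\right)$)
$O{\left(-17,-27 \right)} 94 = \left(-288 + \left(-27\right)^{2} + 23 \left(-27\right)\right) 94 = \left(-288 + 729 - 621\right) 94 = \left(-180\right) 94 = -16920$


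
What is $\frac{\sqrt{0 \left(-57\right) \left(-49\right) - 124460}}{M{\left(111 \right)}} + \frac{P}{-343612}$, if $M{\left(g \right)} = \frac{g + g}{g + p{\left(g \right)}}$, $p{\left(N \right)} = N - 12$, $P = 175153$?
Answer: $- \frac{175153}{343612} + \frac{490 i \sqrt{635}}{37} \approx -0.50974 + 333.72 i$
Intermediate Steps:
$p{\left(N \right)} = -12 + N$
$M{\left(g \right)} = \frac{2 g}{-12 + 2 g}$ ($M{\left(g \right)} = \frac{g + g}{g + \left(-12 + g\right)} = \frac{2 g}{-12 + 2 g}$)
$\frac{\sqrt{0 \left(-57\right) \left(-49\right) - 124460}}{M{\left(111 \right)}} + \frac{P}{-343612} = \frac{\sqrt{0 \left(-57\right) \left(-49\right) - 124460}}{111 \frac{1}{-6 + 111}} + \frac{175153}{-343612} = \frac{\sqrt{0 \left(-49\right) - 124460}}{111 \cdot \frac{1}{105}} + 175153 \left(- \frac{1}{343612}\right) = \frac{\sqrt{0 - 124460}}{111 \cdot \frac{1}{105}} - \frac{175153}{343612} = \frac{\sqrt{-124460}}{\frac{37}{35}} - \frac{175153}{343612} = 14 i \sqrt{635} \cdot \frac{35}{37} - \frac{175153}{343612} = \frac{490 i \sqrt{635}}{37} - \frac{175153}{343612} = - \frac{175153}{343612} + \frac{490 i \sqrt{635}}{37}$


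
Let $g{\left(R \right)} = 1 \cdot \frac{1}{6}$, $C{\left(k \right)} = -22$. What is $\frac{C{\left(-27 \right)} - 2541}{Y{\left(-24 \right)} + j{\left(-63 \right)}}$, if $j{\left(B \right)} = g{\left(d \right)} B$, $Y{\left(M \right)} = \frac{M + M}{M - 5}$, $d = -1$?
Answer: $\frac{148654}{513} \approx 289.77$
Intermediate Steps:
$g{\left(R \right)} = \frac{1}{6}$ ($g{\left(R \right)} = 1 \cdot \frac{1}{6} = \frac{1}{6}$)
$Y{\left(M \right)} = \frac{2 M}{-5 + M}$
$j{\left(B \right)} = \frac{B}{6}$
$\frac{C{\left(-27 \right)} - 2541}{Y{\left(-24 \right)} + j{\left(-63 \right)}} = \frac{-22 - 2541}{2 \left(-24\right) \frac{1}{-5 - 24} + \frac{1}{6} \left(-63\right)} = - \frac{2563}{2 \left(-24\right) \frac{1}{-29} - \frac{21}{2}} = - \frac{2563}{2 \left(-24\right) \left(- \frac{1}{29}\right) - \frac{21}{2}} = - \frac{2563}{\frac{48}{29} - \frac{21}{2}} = - \frac{2563}{- \frac{513}{58}} = \left(-2563\right) \left(- \frac{58}{513}\right) = \frac{148654}{513}$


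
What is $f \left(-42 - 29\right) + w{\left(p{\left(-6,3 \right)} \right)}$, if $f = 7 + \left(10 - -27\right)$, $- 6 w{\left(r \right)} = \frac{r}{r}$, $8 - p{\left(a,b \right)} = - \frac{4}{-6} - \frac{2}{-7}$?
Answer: $- \frac{18745}{6} \approx -3124.2$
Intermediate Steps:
$p{\left(a,b \right)} = \frac{148}{21}$ ($p{\left(a,b \right)} = 8 - \left(- \frac{4}{-6} - \frac{2}{-7}\right) = 8 - \left(\left(-4\right) \left(- \frac{1}{6}\right) - - \frac{2}{7}\right) = 8 - \left(\frac{2}{3} + \frac{2}{7}\right) = 8 - \frac{20}{21} = \frac{148}{21}$)
$w{\left(r \right)} = - \frac{1}{6}$ ($w{\left(r \right)} = - \frac{r \frac{1}{r}}{6} = \left(- \frac{1}{6}\right) 1 = - \frac{1}{6}$)
$f = 44$ ($f = 7 + \left(10 + 27\right) = 7 + 37 = 44$)
$f \left(-42 - 29\right) + w{\left(p{\left(-6,3 \right)} \right)} = 44 \left(-42 - 29\right) - \frac{1}{6} = 44 \left(-71\right) - \frac{1}{6} = -3124 - \frac{1}{6} = - \frac{18745}{6}$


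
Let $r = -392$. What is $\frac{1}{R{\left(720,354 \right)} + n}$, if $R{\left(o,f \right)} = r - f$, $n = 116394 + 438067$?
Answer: $\frac{1}{553715} \approx 1.806 \cdot 10^{-6}$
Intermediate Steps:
$n = 554461$
$R{\left(o,f \right)} = -392 - f$
$\frac{1}{R{\left(720,354 \right)} + n} = \frac{1}{\left(-392 - 354\right) + 554461} = \frac{1}{-746 + 554461} = \frac{1}{553715}$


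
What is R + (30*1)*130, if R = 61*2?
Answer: 4022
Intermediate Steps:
R = 122
R + (30*1)*130 = 122 + (30*1)*130 = 122 + 30*130 = 122 + 3900 = 4022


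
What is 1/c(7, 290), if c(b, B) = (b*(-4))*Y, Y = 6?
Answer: -1/168 ≈ -0.0059524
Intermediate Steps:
c(b, B) = -24*b (c(b, B) = (b*(-4))*6 = -4*b*6 = -24*b)
1/c(7, 290) = 1/(-24*7) = 1/(-168) = -1/168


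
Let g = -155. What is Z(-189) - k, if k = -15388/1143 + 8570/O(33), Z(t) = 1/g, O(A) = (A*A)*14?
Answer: 644965078/50019585 ≈ 12.894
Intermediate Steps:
O(A) = 14*A² (O(A) = A²*14 = 14*A²)
Z(t) = -1/155 (Z(t) = 1/(-155) = -1/155)
k = -4163147/322707 (k = -15388/1143 + 8570/((14*33²)) = -15388*1/1143 + 8570/((14*1089)) = -15388/1143 + 8570/15246 = -15388/1143 + 8570*(1/15246) = -15388/1143 + 4285/7623 = -4163147/322707 ≈ -12.901)
Z(-189) - k = -1/155 - 1*(-4163147/322707) = -1/155 + 4163147/322707 = 644965078/50019585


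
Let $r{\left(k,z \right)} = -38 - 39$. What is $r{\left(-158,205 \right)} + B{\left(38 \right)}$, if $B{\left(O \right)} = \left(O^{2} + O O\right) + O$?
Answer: $2849$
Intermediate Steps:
$B{\left(O \right)} = O + 2 O^{2}$ ($B{\left(O \right)} = \left(O^{2} + O^{2}\right) + O = 2 O^{2} + O = O + 2 O^{2}$)
$r{\left(k,z \right)} = -77$ ($r{\left(k,z \right)} = -38 - 39 = -77$)
$r{\left(-158,205 \right)} + B{\left(38 \right)} = -77 + 38 \left(1 + 2 \cdot 38\right) = -77 + 38 \left(1 + 76\right) = -77 + 38 \cdot 77 = -77 + 2926 = 2849$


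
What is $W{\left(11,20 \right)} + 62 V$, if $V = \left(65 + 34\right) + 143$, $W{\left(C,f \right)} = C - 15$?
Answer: $15000$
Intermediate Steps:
$W{\left(C,f \right)} = -15 + C$
$V = 242$ ($V = 99 + 143 = 242$)
$W{\left(11,20 \right)} + 62 V = \left(-15 + 11\right) + 62 \cdot 242 = -4 + 15004 = 15000$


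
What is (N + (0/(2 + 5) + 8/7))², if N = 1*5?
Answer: 1849/49 ≈ 37.735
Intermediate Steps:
N = 5
(N + (0/(2 + 5) + 8/7))² = (5 + (0/(2 + 5) + 8/7))² = (5 + (0/7 + 8*(⅐)))² = (5 + (0*(⅐) + 8/7))² = (5 + (0 + 8/7))² = (5 + 8/7)² = (43/7)² = 1849/49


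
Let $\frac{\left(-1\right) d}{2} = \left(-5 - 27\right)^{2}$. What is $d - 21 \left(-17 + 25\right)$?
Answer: $-2216$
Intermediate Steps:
$d = -2048$ ($d = - 2 \left(-5 - 27\right)^{2} = - 2 \left(-32\right)^{2} = \left(-2\right) 1024 = -2048$)
$d - 21 \left(-17 + 25\right) = -2048 - 21 \left(-17 + 25\right) = -2048 - 168 = -2216$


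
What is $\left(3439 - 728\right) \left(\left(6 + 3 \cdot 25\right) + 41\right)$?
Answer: $330742$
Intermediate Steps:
$\left(3439 - 728\right) \left(\left(6 + 3 \cdot 25\right) + 41\right) = 2711 \left(\left(6 + 75\right) + 41\right) = 2711 \left(81 + 41\right) = 2711 \cdot 122 = 330742$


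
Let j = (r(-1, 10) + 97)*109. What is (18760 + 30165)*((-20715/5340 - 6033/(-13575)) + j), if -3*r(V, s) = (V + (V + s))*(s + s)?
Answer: 44982509549761/193308 ≈ 2.3270e+8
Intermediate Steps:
r(V, s) = -2*s*(s + 2*V)/3 (r(V, s) = -(V + (V + s))*(s + s)/3 = -(s + 2*V)*2*s/3 = -2*s*(s + 2*V)/3)
j = 14279/3 (j = (-⅔*10*(10 + 2*(-1)) + 97)*109 = (-⅔*10*(10 - 2) + 97)*109 = (-⅔*10*8 + 97)*109 = (-160/3 + 97)*109 = (131/3)*109 = 14279/3 ≈ 4759.7)
(18760 + 30165)*((-20715/5340 - 6033/(-13575)) + j) = (18760 + 30165)*((-20715/5340 - 6033/(-13575)) + 14279/3) = 48925*((-20715*1/5340 - 6033*(-1/13575)) + 14279/3) = 48925*((-1381/356 + 2011/4525) + 14279/3) = 48925*(-5533109/1610900 + 14279/3) = 48925*(22985441773/4832700) = 44982509549761/193308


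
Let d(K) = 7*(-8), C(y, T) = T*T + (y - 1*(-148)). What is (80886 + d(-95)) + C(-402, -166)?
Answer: 108132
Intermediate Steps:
C(y, T) = 148 + y + T**2 (C(y, T) = T**2 + (y + 148) = T**2 + (148 + y) = 148 + y + T**2)
d(K) = -56
(80886 + d(-95)) + C(-402, -166) = (80886 - 56) + (148 - 402 + (-166)**2) = 80830 + (148 - 402 + 27556) = 80830 + 27302 = 108132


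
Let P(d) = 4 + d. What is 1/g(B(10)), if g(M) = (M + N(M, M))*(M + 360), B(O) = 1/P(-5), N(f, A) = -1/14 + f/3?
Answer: -42/21181 ≈ -0.0019829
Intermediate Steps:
N(f, A) = -1/14 + f/3 (N(f, A) = -1*1/14 + f*(⅓) = -1/14 + f/3)
B(O) = -1 (B(O) = 1/(4 - 5) = 1/(-1) = -1)
g(M) = (360 + M)*(-1/14 + 4*M/3) (g(M) = (M + (-1/14 + M/3))*(M + 360) = (-1/14 + 4*M/3)*(360 + M) = (360 + M)*(-1/14 + 4*M/3))
1/g(B(10)) = 1/(-180/7 + (4/3)*(-1)² + (6719/14)*(-1)) = 1/(-180/7 + (4/3)*1 - 6719/14) = 1/(-180/7 + 4/3 - 6719/14) = 1/(-21181/42) = -42/21181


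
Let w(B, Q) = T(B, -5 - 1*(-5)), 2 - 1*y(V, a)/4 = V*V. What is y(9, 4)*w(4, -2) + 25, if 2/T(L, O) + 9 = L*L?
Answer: -457/7 ≈ -65.286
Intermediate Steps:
y(V, a) = 8 - 4*V**2 (y(V, a) = 8 - 4*V*V = 8 - 4*V**2)
T(L, O) = 2/(-9 + L**2) (T(L, O) = 2/(-9 + L*L) = 2/(-9 + L**2))
w(B, Q) = 2/(-9 + B**2)
y(9, 4)*w(4, -2) + 25 = (8 - 4*9**2)*(2/(-9 + 4**2)) + 25 = (8 - 4*81)*(2/(-9 + 16)) + 25 = (8 - 324)*(2/7) + 25 = -632/7 + 25 = -457/7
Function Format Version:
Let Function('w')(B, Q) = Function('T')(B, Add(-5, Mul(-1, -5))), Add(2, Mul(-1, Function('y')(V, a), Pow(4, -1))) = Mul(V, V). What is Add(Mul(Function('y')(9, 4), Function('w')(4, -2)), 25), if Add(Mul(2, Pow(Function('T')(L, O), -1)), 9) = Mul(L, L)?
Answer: Rational(-457, 7) ≈ -65.286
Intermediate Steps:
Function('y')(V, a) = Add(8, Mul(-4, Pow(V, 2))) (Function('y')(V, a) = Add(8, Mul(-4, Mul(V, V))) = Add(8, Mul(-4, Pow(V, 2))))
Function('T')(L, O) = Mul(2, Pow(Add(-9, Pow(L, 2)), -1)) (Function('T')(L, O) = Mul(2, Pow(Add(-9, Mul(L, L)), -1)) = Mul(2, Pow(Add(-9, Pow(L, 2)), -1)))
Function('w')(B, Q) = Mul(2, Pow(Add(-9, Pow(B, 2)), -1))
Add(Mul(Function('y')(9, 4), Function('w')(4, -2)), 25) = Add(Mul(Add(8, Mul(-4, Pow(9, 2))), Mul(2, Pow(Add(-9, Pow(4, 2)), -1))), 25) = Add(Mul(Add(8, Mul(-4, 81)), Mul(2, Pow(Add(-9, 16), -1))), 25) = Add(Mul(Add(8, -324), Mul(2, Pow(7, -1))), 25) = Add(Mul(-316, Mul(2, Rational(1, 7))), 25) = Add(Mul(-316, Rational(2, 7)), 25) = Add(Rational(-632, 7), 25) = Rational(-457, 7)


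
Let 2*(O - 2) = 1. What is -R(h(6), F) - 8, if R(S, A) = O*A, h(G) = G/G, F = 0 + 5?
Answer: -41/2 ≈ -20.500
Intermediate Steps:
O = 5/2 (O = 2 + (½)*1 = 2 + ½ = 5/2 ≈ 2.5000)
F = 5
h(G) = 1
R(S, A) = 5*A/2
-R(h(6), F) - 8 = -5*5/2 - 8 = -1*25/2 - 8 = -25/2 - 8 = -41/2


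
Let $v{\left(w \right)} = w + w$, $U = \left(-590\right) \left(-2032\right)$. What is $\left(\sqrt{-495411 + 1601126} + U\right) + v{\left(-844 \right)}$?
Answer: $1197192 + \sqrt{1105715} \approx 1.1982 \cdot 10^{6}$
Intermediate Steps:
$U = 1198880$
$v{\left(w \right)} = 2 w$
$\left(\sqrt{-495411 + 1601126} + U\right) + v{\left(-844 \right)} = \left(\sqrt{-495411 + 1601126} + 1198880\right) + 2 \left(-844\right) = \left(\sqrt{1105715} + 1198880\right) - 1688 = \left(1198880 + \sqrt{1105715}\right) - 1688 = 1197192 + \sqrt{1105715}$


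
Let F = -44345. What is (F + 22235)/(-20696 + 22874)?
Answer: -335/33 ≈ -10.152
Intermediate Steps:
(F + 22235)/(-20696 + 22874) = (-44345 + 22235)/(-20696 + 22874) = -22110/2178 = -22110*1/2178 = -335/33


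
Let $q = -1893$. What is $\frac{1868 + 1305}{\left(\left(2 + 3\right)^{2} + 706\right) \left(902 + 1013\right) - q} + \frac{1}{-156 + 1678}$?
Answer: $\frac{1557766}{533368919} \approx 0.0029206$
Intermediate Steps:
$\frac{1868 + 1305}{\left(\left(2 + 3\right)^{2} + 706\right) \left(902 + 1013\right) - q} + \frac{1}{-156 + 1678} = \frac{1868 + 1305}{\left(\left(2 + 3\right)^{2} + 706\right) \left(902 + 1013\right) - -1893} + \frac{1}{-156 + 1678} = \frac{3173}{\left(5^{2} + 706\right) 1915 + 1893} + \frac{1}{1522} = \frac{3173}{\left(25 + 706\right) 1915 + 1893} + \frac{1}{1522} = \frac{3173}{731 \cdot 1915 + 1893} + \frac{1}{1522} = \frac{3173}{1399865 + 1893} + \frac{1}{1522} = \frac{3173}{1401758} + \frac{1}{1522} = \frac{1557766}{533368919}$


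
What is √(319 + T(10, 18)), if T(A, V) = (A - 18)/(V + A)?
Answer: √15617/7 ≈ 17.853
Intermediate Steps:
T(A, V) = (-18 + A)/(A + V)
√(319 + T(10, 18)) = √(319 + (-18 + 10)/(10 + 18)) = √(319 - 8/28) = √(319 + (1/28)*(-8)) = √(319 - 2/7) = √(2231/7) = √15617/7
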